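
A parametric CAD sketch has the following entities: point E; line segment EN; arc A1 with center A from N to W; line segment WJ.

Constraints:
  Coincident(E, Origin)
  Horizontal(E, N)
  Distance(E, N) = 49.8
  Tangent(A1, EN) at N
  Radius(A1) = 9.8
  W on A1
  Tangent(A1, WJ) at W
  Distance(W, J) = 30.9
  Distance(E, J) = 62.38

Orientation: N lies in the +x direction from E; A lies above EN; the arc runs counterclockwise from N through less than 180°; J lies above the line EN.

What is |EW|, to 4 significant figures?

60.34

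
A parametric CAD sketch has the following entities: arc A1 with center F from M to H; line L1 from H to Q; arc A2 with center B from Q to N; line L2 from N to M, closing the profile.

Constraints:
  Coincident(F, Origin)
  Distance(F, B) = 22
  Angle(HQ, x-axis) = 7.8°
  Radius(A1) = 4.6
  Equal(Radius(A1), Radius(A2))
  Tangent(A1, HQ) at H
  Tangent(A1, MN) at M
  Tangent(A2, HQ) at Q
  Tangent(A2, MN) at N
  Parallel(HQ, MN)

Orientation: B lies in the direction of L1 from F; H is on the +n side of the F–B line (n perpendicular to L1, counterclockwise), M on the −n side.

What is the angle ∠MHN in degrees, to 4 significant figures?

67.31°

The slot axis is L1's direction at 7.8°, so u = (cos 7.8°, sin 7.8°) = (0.9907, 0.1357) and n = (−sin 7.8°, cos 7.8°) = (-0.1357, 0.9907). F is at the origin and B lies 22.0 along u from F, so B = 22.0·u = (21.80, 2.986). Tangency of A1 to both parallel lines with radius 4.6 puts H and M at F ± 4.6·n: H = (-0.6243, 4.557), M = (0.6243, -4.557). Equal radii place Q and N the same way about B: Q = B + 4.6·n = (21.17, 7.543), N = B − 4.6·n = (22.42, -1.572). Then cos ∠MHN = HM·HN / (|HM||HN|), giving 67.31°.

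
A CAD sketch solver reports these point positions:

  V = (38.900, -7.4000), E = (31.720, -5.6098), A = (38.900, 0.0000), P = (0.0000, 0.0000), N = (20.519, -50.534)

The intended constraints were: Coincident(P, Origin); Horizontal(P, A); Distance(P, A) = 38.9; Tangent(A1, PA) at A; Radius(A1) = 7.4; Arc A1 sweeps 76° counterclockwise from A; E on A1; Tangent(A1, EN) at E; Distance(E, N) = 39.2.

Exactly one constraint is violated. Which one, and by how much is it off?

Distance(E, N) = 39.2 — off by 7.10.

P = (0.00, 0.00) ✓; P.y = 0.00, A.y = 0.00 ✓; |PA| = 38.90 ✓; ∠(VA, AP) = 90.00° ✓; |VA| = 7.400 ✓; bearing(V→E) − bearing(V→A) = 76.00° ✓; |VE| = 7.400 ✓; ∠(VE, EN) = 90.00° ✓; |EN| = 46.30 ✗.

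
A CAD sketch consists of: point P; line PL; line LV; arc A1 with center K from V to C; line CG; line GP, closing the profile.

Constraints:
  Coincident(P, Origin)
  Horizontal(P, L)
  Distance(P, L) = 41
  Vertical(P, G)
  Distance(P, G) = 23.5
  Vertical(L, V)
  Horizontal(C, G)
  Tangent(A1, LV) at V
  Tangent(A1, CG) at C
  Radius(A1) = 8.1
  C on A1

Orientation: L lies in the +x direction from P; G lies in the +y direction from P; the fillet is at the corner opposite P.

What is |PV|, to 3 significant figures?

43.8

P is at the origin; P and L share the same y with |PL| = 41.0 and L on the +x side, so L = (41.0, 0.00). P and G share the same x with |PG| = 23.5 and G on the +y side, so G = (0.00, 23.5). The virtual corner opposite P is at (41.0, 23.5). Tangency of A1 to LV means the radius KV is perpendicular to LV and A1 meets CG tangentially, so KC is at right angles to CG, with radius 8.1, so the center K sits 8.1 in from both sides at K = (32.9, 15.4). That places the tangent points at V = (41.0, 15.4) on LV and C = (32.9, 23.5) on CG. Then |PV| = |V − P| = 43.8.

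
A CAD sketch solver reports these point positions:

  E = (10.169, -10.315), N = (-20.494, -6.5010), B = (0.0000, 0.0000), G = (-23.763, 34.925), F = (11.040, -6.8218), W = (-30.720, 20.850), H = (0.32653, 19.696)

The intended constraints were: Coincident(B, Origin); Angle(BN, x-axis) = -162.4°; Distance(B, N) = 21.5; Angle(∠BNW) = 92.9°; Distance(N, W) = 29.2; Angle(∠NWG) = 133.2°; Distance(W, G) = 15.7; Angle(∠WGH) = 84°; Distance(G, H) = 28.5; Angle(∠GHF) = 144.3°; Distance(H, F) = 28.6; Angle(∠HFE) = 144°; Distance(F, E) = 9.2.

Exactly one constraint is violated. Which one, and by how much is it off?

Distance(F, E) = 9.2 — off by 5.60.

B = (0.00, 0.00) ✓; BN at -162.4° ✓; |BN| = 21.50 ✓; ∠BNW = 92.90° ✓; |NW| = 29.20 ✓; ∠NWG = 133.2° ✓; |WG| = 15.70 ✓; ∠WGH = 84.00° ✓; |GH| = 28.50 ✓; ∠GHF = 144.3° ✓; |HF| = 28.60 ✓; ∠HFE = 144.0° ✓; |FE| = 3.600 ✗.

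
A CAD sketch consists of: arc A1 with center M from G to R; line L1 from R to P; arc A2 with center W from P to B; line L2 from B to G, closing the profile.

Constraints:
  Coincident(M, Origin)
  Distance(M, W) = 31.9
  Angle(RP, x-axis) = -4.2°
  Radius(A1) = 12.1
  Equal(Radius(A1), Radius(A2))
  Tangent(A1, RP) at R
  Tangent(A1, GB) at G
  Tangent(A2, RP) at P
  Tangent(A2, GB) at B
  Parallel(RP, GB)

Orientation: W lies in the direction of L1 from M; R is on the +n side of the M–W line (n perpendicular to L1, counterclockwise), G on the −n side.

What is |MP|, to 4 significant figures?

34.12

The slot axis is L1's direction at -4.2°, so u = (cos -4.2°, sin -4.2°) = (0.9973, -0.07324) and n = (−sin -4.2°, cos -4.2°) = (0.07324, 0.9973). M is at the origin and W lies 31.9 along u from M, so W = 31.9·u = (31.81, -2.336). Tangency of A1 to both parallel lines with radius 12.1 puts R and G at M ± 12.1·n: R = (0.8862, 12.07), G = (-0.8862, -12.07). Equal radii place P and B the same way about W: P = W + 12.1·n = (32.70, 9.731), B = W − 12.1·n = (30.93, -14.40). Then |MP| = |P − M| = 34.12.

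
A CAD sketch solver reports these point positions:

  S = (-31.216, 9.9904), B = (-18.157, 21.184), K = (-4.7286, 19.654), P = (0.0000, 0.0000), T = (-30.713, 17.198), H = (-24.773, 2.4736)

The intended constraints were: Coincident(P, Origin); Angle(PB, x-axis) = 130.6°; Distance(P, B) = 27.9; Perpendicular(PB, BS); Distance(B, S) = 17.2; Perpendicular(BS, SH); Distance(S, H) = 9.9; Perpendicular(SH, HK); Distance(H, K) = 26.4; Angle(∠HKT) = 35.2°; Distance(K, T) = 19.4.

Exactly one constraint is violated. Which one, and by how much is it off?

Distance(K, T) = 19.4 — off by 6.70.

P = (0.00, 0.00) ✓; PB at 130.6° ✓; |PB| = 27.90 ✓; ∠(PB, BS) = 90.00° ✓; |BS| = 17.20 ✓; ∠(BS, SH) = 90.00° ✓; |SH| = 9.900 ✓; ∠(SH, HK) = 90.00° ✓; |HK| = 26.40 ✓; ∠HKT = 35.20° ✓; |KT| = 26.10 ✗.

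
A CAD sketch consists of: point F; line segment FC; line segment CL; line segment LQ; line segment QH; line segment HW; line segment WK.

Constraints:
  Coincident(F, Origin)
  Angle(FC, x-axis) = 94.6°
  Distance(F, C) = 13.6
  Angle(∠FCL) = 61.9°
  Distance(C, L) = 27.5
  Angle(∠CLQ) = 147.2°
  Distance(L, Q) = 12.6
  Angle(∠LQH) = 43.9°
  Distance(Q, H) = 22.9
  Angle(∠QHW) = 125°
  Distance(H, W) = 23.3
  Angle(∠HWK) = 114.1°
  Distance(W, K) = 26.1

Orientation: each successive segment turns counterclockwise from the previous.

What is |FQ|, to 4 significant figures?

32.10

∠FCL = 61.9° gives CL at -147.3° from the x-axis; with |CL| = 27.5, L = (-24.23, -1.300). ∠CLQ = 147.2° gives LQ at -114.5° from the x-axis; with |LQ| = 12.6, Q = (-29.46, -12.77). Then |FQ| = |Q − F| = 32.10.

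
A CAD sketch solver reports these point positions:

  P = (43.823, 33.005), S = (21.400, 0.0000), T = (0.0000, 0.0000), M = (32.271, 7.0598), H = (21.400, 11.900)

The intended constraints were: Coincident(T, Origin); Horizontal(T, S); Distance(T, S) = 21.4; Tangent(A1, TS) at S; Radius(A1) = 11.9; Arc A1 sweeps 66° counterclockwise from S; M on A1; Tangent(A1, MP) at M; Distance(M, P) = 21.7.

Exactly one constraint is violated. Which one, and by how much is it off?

Distance(M, P) = 21.7 — off by 6.70.

T = (0.00, 0.00) ✓; T.y = 0.00, S.y = 0.00 ✓; |TS| = 21.40 ✓; ∠(HS, ST) = 90.00° ✓; |HS| = 11.90 ✓; bearing(H→M) − bearing(H→S) = 66.00° ✓; |HM| = 11.90 ✓; ∠(HM, MP) = 90.00° ✓; |MP| = 28.40 ✗.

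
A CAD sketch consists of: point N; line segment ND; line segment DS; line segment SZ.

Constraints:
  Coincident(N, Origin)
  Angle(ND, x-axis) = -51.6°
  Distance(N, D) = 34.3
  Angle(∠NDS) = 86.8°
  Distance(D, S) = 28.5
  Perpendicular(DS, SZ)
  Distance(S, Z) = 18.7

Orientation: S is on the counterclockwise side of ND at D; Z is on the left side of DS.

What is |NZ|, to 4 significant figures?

30.80

∠NDS = 86.8°, so DS runs at -51.6° + (180° − 86.8°) = 41.60° from the x-axis; with |DS| = 28.5, S = D + 28.5·(cos 41.60°, sin 41.60°) = (42.62, -7.959). DS is perpendicular to SZ; with |SZ| = 18.7 on the left of DS, Z = S + 18.7·(-0.6639, 0.7478) = (30.20, 6.025). Then |NZ| = |Z − N| = 30.80.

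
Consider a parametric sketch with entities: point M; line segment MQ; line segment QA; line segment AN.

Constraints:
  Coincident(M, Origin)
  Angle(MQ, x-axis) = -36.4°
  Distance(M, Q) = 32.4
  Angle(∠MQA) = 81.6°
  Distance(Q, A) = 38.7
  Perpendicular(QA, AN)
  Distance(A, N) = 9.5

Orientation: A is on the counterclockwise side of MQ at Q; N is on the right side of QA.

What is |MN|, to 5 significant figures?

53.669

∠MQA = 81.6°, so QA runs at -36.4° + (180° − 81.6°) = 62.000° from the x-axis; with |QA| = 38.7, A = Q + 38.7·(cos 62.000°, sin 62.000°) = (44.247, 14.943). QA is perpendicular to AN; with |AN| = 9.5 on the right of QA, N = A + 9.5·(0.88295, -0.46947) = (52.635, 10.483). Then |MN| = |N − M| = 53.669.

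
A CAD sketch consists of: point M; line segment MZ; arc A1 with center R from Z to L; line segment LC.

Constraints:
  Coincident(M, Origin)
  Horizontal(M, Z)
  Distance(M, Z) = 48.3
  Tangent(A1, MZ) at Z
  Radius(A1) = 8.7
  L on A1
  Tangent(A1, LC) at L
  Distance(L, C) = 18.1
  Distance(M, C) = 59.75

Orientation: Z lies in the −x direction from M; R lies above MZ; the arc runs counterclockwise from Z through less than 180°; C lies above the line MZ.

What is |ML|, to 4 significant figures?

43.77

Checks: M = (0.00, 0.00) ✓; |RL| = 8.700 ✓; ∠(RL, LC) = 90.00° ✓; |LC| = 18.10 ✓; |MC| = 59.75 ✓.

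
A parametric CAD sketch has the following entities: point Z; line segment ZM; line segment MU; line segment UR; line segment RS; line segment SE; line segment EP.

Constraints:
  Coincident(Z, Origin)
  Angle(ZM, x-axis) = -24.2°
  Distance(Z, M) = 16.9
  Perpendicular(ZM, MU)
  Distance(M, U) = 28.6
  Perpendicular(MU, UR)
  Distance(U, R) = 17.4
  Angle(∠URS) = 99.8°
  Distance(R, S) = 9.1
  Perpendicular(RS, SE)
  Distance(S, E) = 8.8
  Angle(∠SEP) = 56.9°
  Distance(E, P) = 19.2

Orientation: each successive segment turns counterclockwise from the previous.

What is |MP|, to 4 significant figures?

39.99

RS ⟂ SE, so SE runs at -34.00°; with |SE| = 8.8, E = (13.47, 13.83). ∠SEP = 56.9° gives EP at 89.10° from the x-axis; with |EP| = 19.2, P = (13.78, 33.02). Then |MP| = |P − M| = 39.99.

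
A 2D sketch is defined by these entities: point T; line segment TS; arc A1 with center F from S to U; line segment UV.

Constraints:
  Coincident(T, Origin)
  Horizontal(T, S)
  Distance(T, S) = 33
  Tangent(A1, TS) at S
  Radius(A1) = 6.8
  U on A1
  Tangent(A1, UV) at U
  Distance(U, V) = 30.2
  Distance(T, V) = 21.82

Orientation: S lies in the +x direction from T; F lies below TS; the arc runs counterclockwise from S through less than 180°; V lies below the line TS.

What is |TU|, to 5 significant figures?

28.655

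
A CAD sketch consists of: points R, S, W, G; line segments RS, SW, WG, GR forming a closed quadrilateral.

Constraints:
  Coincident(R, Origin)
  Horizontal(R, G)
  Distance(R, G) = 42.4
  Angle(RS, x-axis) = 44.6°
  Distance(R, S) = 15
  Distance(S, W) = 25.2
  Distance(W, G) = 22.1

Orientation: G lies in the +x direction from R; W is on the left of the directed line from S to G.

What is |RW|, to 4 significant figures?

39.54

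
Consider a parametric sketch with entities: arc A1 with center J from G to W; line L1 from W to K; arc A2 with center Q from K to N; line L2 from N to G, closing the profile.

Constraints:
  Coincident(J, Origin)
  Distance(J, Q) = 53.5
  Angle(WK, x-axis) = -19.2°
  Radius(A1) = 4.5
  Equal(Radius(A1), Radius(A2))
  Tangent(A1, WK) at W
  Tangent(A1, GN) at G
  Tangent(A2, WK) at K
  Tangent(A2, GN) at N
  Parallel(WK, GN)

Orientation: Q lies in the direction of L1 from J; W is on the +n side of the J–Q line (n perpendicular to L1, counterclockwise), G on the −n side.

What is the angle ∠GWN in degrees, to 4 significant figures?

80.45°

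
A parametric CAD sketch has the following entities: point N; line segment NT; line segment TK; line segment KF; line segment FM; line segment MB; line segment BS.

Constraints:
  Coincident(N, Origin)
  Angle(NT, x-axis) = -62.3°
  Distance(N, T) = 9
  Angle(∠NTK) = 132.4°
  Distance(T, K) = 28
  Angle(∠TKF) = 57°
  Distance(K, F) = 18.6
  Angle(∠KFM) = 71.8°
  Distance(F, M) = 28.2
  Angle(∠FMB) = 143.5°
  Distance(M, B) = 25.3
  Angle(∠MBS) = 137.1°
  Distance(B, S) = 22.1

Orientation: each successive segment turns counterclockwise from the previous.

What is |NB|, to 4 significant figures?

38.66

N is at the origin; NT runs at -62.3° with length 9.0, so T = (4.184, -7.969). ∠NTK = 132.4° gives TK at -14.70° from the x-axis; with |TK| = 28.0, K = (31.27, -15.07). ∠TKF = 57.0° gives KF at 108.3° from the x-axis; with |KF| = 18.6, F = (25.43, 2.586). ∠KFM = 71.8° gives FM at -143.5° from the x-axis; with |FM| = 28.2, M = (2.758, -14.19). ∠FMB = 143.5° gives MB at -107.0° from the x-axis; with |MB| = 25.3, B = (-4.639, -38.38). Then |NB| = |B − N| = 38.66.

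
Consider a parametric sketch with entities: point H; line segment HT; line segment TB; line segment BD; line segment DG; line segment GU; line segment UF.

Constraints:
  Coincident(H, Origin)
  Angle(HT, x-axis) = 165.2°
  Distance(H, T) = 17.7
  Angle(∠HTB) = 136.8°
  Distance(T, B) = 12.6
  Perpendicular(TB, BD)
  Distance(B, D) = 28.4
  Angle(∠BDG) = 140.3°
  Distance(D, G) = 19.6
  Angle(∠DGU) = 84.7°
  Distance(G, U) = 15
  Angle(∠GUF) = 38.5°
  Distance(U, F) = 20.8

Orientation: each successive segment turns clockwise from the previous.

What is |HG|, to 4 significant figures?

33.94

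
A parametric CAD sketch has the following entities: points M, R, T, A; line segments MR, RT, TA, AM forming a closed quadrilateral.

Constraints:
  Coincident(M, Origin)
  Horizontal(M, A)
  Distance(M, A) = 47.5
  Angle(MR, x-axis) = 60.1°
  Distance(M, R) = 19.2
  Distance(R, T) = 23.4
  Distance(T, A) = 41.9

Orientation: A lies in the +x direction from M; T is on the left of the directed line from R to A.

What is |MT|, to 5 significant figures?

42.471

Checks: |RT| = 23.40 ✓; |TA| = 41.90 ✓.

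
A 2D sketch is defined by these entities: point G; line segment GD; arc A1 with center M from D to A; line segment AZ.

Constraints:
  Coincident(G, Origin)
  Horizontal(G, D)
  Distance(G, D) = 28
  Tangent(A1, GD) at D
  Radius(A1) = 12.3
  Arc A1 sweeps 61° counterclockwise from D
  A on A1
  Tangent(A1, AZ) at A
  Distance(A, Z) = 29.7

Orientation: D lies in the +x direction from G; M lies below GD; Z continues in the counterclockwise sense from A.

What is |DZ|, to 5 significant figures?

40.951

G is at the origin; G and D share the same y with |GD| = 28.0 and D on the +x side, so D = (28.000, 0.0000). Since A1 is tangent to GD there, MD ⟂ GD, so M = D + (0, -12.3) = (28.000, -12.300). On A1, D sits at bearing 90° from M; a 61° counterclockwise sweep puts A at bearing 151°, so A = M + 12.3·(cos 151°, sin 151°) = (17.242, -6.3368). A1 meets AZ tangentially, so MA is at right angles to AZ, so AZ runs along (−sin 151°, cos 151°); with |AZ| = 29.7, Z = (2.8433, -32.313). Then |DZ| = |Z − D| = 40.951.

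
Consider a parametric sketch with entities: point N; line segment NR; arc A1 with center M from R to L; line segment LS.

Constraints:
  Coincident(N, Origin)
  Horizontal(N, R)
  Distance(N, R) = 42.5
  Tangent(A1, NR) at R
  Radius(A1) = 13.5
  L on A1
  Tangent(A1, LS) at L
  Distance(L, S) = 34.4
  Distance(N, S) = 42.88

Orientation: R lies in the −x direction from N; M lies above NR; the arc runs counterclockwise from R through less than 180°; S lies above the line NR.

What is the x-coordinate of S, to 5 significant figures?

-16.371

Checks: |ML| = 13.50 ✓; ∠(ML, LS) = 90.00° ✓; |LS| = 34.40 ✓; |NS| = 42.88 ✓.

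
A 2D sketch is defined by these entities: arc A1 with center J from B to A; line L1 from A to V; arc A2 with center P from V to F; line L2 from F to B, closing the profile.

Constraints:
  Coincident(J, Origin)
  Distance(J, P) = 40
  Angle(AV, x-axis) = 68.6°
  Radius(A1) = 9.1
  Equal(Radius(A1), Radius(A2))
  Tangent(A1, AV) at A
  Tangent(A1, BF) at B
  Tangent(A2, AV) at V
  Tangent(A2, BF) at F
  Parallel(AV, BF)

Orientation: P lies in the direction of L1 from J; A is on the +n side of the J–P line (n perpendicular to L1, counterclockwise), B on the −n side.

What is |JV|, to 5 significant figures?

41.022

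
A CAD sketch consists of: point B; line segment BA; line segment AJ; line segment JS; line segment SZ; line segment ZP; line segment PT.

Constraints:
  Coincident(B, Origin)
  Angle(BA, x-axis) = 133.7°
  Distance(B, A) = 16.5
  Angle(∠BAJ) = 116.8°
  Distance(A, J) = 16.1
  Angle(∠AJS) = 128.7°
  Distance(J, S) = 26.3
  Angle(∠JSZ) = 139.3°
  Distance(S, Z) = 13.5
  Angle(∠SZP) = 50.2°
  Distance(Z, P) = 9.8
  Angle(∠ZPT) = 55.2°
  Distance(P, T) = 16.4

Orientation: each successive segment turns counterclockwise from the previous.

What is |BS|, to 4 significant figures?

40.40

∠BAJ = 116.8° gives AJ at -163.1° from the x-axis; with |AJ| = 16.1, J = (-26.80, 7.249). ∠AJS = 128.7° gives JS at -111.8° from the x-axis; with |JS| = 26.3, S = (-36.57, -17.17). Then |BS| = |S − B| = 40.40.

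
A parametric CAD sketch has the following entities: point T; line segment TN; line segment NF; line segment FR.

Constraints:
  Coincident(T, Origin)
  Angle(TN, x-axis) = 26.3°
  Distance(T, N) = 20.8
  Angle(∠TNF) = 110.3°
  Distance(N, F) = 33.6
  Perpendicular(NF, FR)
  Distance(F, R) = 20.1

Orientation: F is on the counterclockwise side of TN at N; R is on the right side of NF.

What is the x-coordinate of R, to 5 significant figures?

35.125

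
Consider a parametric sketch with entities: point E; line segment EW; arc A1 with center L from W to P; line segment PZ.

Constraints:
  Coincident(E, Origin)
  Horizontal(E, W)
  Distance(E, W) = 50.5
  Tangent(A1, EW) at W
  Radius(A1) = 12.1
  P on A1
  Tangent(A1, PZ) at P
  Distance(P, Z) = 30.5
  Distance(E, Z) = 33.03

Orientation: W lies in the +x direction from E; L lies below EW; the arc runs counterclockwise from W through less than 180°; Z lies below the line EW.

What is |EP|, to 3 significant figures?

41.9

E is at the origin; E and W share the same y with |EW| = 50.5 and W on the +x side, so W = (50.5, 0.00). The tangent condition forces LW to be normal to EW, so L = W + (0, -12.1) = (50.5, -12.1). Since LP ⟂ PZ (tangency), |LZ| = √(12.1² + 30.5²) = 32.8 regardless of where P sits on A1. So Z lies on both circle(E, 33.03) and circle(L, 32.8); the below-EW intersection is Z = (20.7, -25.8). P is the foot of the tangent from Z: P = (41.8, -3.73).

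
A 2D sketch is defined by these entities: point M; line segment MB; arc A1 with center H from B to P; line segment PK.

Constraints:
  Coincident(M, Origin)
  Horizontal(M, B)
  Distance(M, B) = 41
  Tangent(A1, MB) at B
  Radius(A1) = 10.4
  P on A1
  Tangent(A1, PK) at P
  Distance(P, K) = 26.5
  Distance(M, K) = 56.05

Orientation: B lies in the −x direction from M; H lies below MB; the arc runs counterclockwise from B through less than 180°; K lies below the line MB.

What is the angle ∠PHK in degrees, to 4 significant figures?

68.57°

Checks: |HP| = 10.40 ✓; ∠(HP, PK) = 90.00° ✓; |PK| = 26.50 ✓; |MK| = 56.05 ✓.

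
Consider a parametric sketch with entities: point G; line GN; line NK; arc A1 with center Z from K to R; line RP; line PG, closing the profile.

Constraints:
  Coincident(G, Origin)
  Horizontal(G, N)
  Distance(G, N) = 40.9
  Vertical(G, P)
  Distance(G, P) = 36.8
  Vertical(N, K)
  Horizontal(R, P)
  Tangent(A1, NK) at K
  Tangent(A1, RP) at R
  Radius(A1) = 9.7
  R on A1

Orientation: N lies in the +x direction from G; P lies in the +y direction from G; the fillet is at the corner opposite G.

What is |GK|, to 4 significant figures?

49.06

The virtual corner opposite G is at (40.90, 36.80). Since A1 is tangent to NK there, ZK ⟂ NK and since A1 is tangent to RP there, ZR ⟂ RP, with radius 9.7, so the center Z sits 9.7 in from both sides at Z = (31.20, 27.10). That places the tangent points at K = (40.90, 27.10) on NK and R = (31.20, 36.80) on RP. Then |GK| = |K − G| = 49.06.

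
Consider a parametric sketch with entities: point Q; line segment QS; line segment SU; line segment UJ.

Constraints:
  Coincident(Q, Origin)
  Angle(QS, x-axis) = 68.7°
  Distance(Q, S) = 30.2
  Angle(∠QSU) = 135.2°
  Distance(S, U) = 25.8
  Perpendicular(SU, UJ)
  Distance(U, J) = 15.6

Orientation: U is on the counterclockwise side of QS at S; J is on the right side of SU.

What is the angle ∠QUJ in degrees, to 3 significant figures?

114°

∠QSU = 135.2°, so SU runs at 68.7° + (180° − 135.2°) = 114° from the x-axis; with |SU| = 25.8, U = S + 25.8·(cos 114°, sin 114°) = (0.682, 51.8). The perpendicularity gives UJ at right angles to SU; with |UJ| = 15.6 on the right of SU, J = U + 15.6·(0.917, 0.399) = (15.0, 58.0). Then cos ∠QUJ = UQ·UJ / (|UQ||UJ|), giving 114°.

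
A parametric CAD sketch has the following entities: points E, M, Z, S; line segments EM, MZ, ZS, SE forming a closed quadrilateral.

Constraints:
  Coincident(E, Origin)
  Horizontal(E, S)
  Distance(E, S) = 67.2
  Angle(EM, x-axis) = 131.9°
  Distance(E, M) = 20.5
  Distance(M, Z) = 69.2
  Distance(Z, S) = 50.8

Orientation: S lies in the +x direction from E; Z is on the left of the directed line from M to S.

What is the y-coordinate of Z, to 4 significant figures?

46.96

E is at the origin; ES is horizontal with |ES| = 67.2 and S in +x, so S = (67.2, 0). EM runs at 131.9° with |EM| = 20.5, so M = (-13.69, 15.26). Z is determined by |MZ| = 69.2 and |ZS| = 50.8 together: it lies at the intersection of circle(M, 69.2) and circle(S, 50.8). With |MS| = 82.32, the foot of the radical line on MS is 54.57 from M and the perpendicular offset is √(69.2² − 54.57²) = 42.55. Taking the left-of-MS solution: Z = (47.82, 46.96).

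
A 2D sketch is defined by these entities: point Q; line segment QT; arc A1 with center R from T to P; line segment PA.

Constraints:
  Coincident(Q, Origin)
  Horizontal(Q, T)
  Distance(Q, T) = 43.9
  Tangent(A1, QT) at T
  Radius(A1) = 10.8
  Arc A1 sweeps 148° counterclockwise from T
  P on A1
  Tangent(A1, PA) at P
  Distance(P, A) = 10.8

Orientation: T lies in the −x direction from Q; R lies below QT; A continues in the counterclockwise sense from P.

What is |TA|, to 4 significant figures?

25.91

On A1, T sits at bearing 90° from R; a 148° counterclockwise sweep puts P at bearing 238°, so P = R + 10.8·(cos 238°, sin 238°) = (-49.62, -19.96). Tangency of A1 to PA means the radius RP is perpendicular to PA, so PA runs along (−sin 238°, cos 238°); with |PA| = 10.8, A = (-40.46, -25.68). Then |TA| = |A − T| = 25.91.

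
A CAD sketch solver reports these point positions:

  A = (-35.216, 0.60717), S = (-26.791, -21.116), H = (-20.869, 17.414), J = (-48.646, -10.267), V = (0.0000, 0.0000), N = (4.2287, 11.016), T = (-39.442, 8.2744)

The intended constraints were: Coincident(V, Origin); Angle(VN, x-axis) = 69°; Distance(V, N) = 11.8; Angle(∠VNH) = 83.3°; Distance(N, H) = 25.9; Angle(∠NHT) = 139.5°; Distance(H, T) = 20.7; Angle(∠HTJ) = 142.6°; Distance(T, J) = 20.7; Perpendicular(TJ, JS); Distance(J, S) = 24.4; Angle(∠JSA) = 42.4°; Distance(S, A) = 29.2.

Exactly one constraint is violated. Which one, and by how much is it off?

Distance(S, A) = 29.2 — off by 5.90.

V = (0.00, 0.00) ✓; VN at 69.00° ✓; |VN| = 11.80 ✓; ∠VNH = 83.30° ✓; |NH| = 25.90 ✓; ∠NHT = 139.5° ✓; |HT| = 20.70 ✓; ∠HTJ = 142.6° ✓; |TJ| = 20.70 ✓; ∠(TJ, JS) = 90.00° ✓; |JS| = 24.40 ✓; ∠JSA = 42.40° ✓; |SA| = 23.30 ✗.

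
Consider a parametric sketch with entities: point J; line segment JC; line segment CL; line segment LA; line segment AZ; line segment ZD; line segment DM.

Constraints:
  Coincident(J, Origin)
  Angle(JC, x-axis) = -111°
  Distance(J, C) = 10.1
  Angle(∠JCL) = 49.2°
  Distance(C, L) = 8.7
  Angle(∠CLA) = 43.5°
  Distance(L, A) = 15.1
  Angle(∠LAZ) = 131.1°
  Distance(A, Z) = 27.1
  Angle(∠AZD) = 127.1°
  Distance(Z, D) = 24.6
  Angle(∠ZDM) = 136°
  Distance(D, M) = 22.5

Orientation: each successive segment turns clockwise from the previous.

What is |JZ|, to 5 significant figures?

35.833

J is at the origin; JC runs at -111.0° with length 10.1, so C = (-3.6195, -9.4292). ∠JCL = 49.2° gives CL at 118.20° from the x-axis; with |CL| = 8.7, L = (-7.7307, -1.7618). ∠CLA = 43.5° gives LA at -18.300° from the x-axis; with |LA| = 15.1, A = (6.6056, -6.5031). ∠LAZ = 131.1° gives AZ at -67.200° from the x-axis; with |AZ| = 27.1, Z = (17.107, -31.486). Then |JZ| = |Z − J| = 35.833.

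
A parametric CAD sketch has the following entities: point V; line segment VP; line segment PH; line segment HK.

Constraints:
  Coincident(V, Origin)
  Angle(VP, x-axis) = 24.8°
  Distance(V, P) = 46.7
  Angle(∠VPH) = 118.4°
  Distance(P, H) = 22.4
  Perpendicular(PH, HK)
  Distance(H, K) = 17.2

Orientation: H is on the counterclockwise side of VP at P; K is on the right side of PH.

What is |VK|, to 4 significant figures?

73.39

V is at the origin; VP runs at 24.8° with length 46.7, so P = 46.7·(cos 24.8°, sin 24.8°) = (42.39, 19.59). ∠VPH = 118.4°, so PH runs at 24.8° + (180° − 118.4°) = 86.40° from the x-axis; with |PH| = 22.4, H = P + 22.4·(cos 86.40°, sin 86.40°) = (43.80, 41.94). The perpendicularity gives HK at right angles to PH; with |HK| = 17.2 on the right of PH, K = H + 17.2·(0.9980, -0.06279) = (60.97, 40.86). Then |VK| = |K − V| = 73.39.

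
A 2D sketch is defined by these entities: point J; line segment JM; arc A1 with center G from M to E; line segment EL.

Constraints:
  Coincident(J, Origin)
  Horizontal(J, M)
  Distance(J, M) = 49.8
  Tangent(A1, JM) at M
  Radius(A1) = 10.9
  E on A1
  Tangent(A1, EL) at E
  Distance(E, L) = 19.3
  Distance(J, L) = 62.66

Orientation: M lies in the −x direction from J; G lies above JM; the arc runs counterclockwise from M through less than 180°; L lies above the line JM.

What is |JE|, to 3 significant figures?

45.0

J is at the origin; J and M share the same y with |JM| = 49.8 and M on the −x side, so M = (-49.8, 0.00). The tangent condition forces GM to be normal to JM, so G = M + (0, 10.9) = (-49.8, 10.9). Since GE ⟂ EL (tangency), |GL| = √(10.9² + 19.3²) = 22.2 regardless of where E sits on A1. So L lies on both circle(J, 62.66) and circle(G, 22.2); the above-JM intersection is L = (-53.4, 32.8). E is the foot of the tangent from L: E = (-41.3, 17.7).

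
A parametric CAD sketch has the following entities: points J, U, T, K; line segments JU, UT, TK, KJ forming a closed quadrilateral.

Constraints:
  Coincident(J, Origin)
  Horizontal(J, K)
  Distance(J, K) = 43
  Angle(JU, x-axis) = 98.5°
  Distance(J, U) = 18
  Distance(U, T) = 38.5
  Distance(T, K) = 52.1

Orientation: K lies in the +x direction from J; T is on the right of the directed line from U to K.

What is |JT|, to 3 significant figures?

21.2

Checks: |UT| = 38.50 ✓; |TK| = 52.10 ✓.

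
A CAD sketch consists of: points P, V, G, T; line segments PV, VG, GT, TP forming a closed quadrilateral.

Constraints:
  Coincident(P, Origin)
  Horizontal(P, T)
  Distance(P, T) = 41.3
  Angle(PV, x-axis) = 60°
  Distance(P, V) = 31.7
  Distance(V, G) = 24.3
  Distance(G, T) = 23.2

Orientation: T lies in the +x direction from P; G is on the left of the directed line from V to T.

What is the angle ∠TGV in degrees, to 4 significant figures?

104.0°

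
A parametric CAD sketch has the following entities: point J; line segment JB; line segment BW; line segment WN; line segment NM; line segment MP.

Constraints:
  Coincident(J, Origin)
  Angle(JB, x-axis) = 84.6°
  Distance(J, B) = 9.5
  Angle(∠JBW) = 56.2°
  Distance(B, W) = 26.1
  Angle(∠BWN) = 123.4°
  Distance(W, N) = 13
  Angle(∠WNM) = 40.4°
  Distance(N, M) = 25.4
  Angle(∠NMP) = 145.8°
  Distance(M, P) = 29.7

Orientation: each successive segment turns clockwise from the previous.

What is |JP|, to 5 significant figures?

31.070

J is at the origin; JB runs at 84.6° with length 9.5, so B = (0.89403, 9.4578). ∠JBW = 56.2° gives BW at -39.200° from the x-axis; with |BW| = 26.1, W = (21.120, -7.0381). ∠BWN = 123.4° gives WN at -95.800° from the x-axis; with |WN| = 13.0, N = (19.806, -19.972). ∠WNM = 40.4° gives NM at 124.60° from the x-axis; with |NM| = 25.4, M = (5.3831, 0.93609). ∠NMP = 145.8° gives MP at 90.400° from the x-axis; with |MP| = 29.7, P = (5.1758, 30.635). Then |JP| = |P − J| = 31.070.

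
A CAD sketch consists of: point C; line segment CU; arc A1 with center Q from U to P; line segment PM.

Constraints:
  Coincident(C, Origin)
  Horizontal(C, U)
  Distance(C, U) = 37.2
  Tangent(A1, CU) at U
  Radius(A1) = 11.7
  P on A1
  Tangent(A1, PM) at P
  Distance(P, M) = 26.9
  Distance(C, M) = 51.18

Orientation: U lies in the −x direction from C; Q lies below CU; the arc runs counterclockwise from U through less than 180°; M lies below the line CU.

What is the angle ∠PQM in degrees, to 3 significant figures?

66.5°

C is at the origin; CU is horizontal with |CU| = 37.2 and U on the −x side, so U = (-37.2, 0.00). Since A1 is tangent to CU there, QU ⟂ CU, so Q = U + (0, -11.7) = (-37.2, -11.7). Since QP ⟂ PM (tangency), |QM| = √(11.7² + 26.9²) = 29.3 regardless of where P sits on A1. So M lies on both circle(C, 51.18) and circle(Q, 29.3); the below-CU intersection is M = (-31.4, -40.4). P is the foot of the tangent from M: P = (-46.8, -18.4).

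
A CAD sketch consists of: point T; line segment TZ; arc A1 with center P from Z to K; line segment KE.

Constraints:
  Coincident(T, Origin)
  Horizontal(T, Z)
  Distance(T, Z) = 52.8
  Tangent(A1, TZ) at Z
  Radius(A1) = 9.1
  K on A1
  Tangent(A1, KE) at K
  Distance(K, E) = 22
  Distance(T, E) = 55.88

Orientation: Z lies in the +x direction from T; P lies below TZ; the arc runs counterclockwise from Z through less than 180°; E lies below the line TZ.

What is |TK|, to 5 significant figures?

44.869

T is at the origin; TZ is horizontal with |TZ| = 52.8 and Z on the +x side, so Z = (52.800, 0.0000). A1 meets TZ tangentially, so PZ is at right angles to TZ, so P = Z + (0, -9.1) = (52.800, -9.1000). Since PK ⟂ KE (tangency), |PE| = √(9.1² + 22.0²) = 23.808 regardless of where K sits on A1. So E lies on both circle(T, 55.88) and circle(P, 23.808); the below-TZ intersection is E = (45.891, -31.883). K is the foot of the tangent from E: K = (43.743, -9.9885).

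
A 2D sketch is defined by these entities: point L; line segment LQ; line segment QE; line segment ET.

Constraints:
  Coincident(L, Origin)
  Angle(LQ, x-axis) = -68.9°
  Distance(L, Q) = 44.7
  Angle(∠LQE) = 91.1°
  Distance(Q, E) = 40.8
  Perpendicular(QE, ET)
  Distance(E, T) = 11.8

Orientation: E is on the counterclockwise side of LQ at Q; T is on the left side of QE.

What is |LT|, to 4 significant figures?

53.08

L is at the origin; LQ runs at -68.9° with length 44.7, so Q = 44.7·(cos -68.9°, sin -68.9°) = (16.09, -41.70). ∠LQE = 91.1°, so QE runs at -68.9° + (180° − 91.1°) = 20.00° from the x-axis; with |QE| = 40.8, E = Q + 40.8·(cos 20.00°, sin 20.00°) = (54.43, -27.75). QE is perpendicular to ET; with |ET| = 11.8 on the left of QE, T = E + 11.8·(-0.3420, 0.9397) = (50.40, -16.66). Then |LT| = |T − L| = 53.08.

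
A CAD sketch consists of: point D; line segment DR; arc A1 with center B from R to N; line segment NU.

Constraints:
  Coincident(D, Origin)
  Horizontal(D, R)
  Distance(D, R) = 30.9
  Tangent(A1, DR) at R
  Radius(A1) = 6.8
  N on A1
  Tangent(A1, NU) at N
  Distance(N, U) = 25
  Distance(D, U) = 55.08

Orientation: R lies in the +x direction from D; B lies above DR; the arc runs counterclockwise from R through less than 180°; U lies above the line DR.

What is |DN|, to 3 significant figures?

37.0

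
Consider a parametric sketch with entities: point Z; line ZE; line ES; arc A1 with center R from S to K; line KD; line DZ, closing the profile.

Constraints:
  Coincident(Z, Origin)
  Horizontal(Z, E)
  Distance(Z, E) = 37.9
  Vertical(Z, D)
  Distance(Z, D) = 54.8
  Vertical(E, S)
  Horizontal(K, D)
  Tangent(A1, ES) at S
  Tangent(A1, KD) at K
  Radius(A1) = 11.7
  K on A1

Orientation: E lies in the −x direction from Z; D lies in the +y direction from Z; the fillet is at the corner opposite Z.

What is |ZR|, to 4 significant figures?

50.44

Z and D share the same x with |ZD| = 54.8 and D on the +y side, so D = (0.000, 54.80). The virtual corner opposite Z is at (-37.90, 54.80). The tangent condition forces RS to be normal to ES and tangency of A1 to KD means the radius RK is perpendicular to KD, with radius 11.7, so the center R sits 11.7 in from both sides at R = (-26.20, 43.10). Then |ZR| = |R − Z| = 50.44.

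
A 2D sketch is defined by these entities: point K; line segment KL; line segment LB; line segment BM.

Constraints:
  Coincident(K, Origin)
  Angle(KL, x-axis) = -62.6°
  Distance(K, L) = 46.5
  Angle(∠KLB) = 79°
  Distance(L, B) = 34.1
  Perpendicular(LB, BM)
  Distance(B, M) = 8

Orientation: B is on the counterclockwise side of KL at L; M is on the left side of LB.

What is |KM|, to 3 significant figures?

45.3

K is at the origin; KL runs at -62.6° with length 46.5, so L = 46.5·(cos -62.6°, sin -62.6°) = (21.4, -41.3). ∠KLB = 79.0°, so LB runs at -62.6° + (180° − 79.0°) = 38.4° from the x-axis; with |LB| = 34.1, B = L + 34.1·(cos 38.4°, sin 38.4°) = (48.1, -20.1). LB is perpendicular to BM; with |BM| = 8.0 on the left of LB, M = B + 8.0·(-0.621, 0.784) = (43.2, -13.8). Then |KM| = |M − K| = 45.3.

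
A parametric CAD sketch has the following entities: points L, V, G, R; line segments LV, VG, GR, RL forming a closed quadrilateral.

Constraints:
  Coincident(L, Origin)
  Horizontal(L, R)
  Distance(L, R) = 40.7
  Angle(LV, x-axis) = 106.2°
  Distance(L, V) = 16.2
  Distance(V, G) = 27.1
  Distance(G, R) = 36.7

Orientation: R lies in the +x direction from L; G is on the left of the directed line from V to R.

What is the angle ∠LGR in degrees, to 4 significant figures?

69.23°

Checks: |VG| = 27.10 ✓; |GR| = 36.70 ✓.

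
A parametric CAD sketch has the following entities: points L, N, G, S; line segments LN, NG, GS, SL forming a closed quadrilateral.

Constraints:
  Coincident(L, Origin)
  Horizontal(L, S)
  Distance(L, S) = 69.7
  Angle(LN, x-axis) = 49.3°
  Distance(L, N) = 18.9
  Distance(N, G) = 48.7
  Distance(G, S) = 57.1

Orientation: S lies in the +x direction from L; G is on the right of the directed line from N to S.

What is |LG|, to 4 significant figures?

40.46

Checks: |NG| = 48.70 ✓; |GS| = 57.10 ✓.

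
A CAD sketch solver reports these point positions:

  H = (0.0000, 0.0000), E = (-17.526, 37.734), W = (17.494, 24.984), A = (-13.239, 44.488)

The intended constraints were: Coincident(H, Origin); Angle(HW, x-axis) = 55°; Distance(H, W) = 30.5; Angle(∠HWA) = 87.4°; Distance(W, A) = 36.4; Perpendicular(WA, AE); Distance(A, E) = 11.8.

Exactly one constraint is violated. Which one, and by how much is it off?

Distance(A, E) = 11.8 — off by 3.80.

H = (0.00, 0.00) ✓; HW at 55.00° ✓; |HW| = 30.50 ✓; ∠HWA = 87.40° ✓; |WA| = 36.40 ✓; ∠(WA, AE) = 90.00° ✓; |AE| = 8.000 ✗.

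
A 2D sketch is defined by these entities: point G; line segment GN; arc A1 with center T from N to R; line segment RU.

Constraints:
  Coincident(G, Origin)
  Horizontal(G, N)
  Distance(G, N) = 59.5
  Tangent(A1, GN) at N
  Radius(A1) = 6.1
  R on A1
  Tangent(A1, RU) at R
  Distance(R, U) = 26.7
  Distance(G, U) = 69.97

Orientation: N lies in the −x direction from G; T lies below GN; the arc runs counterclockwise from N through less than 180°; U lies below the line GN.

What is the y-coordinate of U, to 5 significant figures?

-33.417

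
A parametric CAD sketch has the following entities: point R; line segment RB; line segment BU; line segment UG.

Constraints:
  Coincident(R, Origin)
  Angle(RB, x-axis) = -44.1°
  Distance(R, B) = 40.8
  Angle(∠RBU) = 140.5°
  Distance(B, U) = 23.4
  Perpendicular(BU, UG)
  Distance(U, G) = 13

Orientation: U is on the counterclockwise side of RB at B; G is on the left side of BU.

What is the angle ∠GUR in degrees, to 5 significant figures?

64.692°

R is at the origin; RB runs at -44.1° with length 40.8, so B = 40.8·(cos -44.1°, sin -44.1°) = (29.300, -28.393). ∠RBU = 140.5°, so BU runs at -44.1° + (180° − 140.5°) = -4.6000° from the x-axis; with |BU| = 23.4, U = B + 23.4·(cos -4.6000°, sin -4.6000°) = (52.624, -30.270). The perpendicularity gives UG at right angles to BU; with |UG| = 13.0 on the left of BU, G = U + 13.0·(0.080199, 0.99678) = (53.667, -17.312). Then cos ∠GUR = UG·UR / (|UG||UR|), giving 64.692°.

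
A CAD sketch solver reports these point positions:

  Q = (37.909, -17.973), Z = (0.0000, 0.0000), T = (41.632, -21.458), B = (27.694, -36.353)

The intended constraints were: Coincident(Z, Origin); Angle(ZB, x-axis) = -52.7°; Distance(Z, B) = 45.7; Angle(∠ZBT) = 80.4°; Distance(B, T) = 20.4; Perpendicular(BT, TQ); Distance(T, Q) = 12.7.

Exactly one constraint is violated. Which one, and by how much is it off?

Distance(T, Q) = 12.7 — off by 7.60.

Z = (0.00, 0.00) ✓; ZB at -52.70° ✓; |ZB| = 45.70 ✓; ∠ZBT = 80.40° ✓; |BT| = 20.40 ✓; ∠(BT, TQ) = 89.99° ✓; |TQ| = 5.100 ✗.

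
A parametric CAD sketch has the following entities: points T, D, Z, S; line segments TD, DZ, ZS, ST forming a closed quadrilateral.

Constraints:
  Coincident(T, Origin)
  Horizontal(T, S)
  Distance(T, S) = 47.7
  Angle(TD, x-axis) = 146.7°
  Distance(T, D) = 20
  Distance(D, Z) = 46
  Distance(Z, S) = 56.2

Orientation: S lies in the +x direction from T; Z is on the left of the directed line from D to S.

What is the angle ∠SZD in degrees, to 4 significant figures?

78.80°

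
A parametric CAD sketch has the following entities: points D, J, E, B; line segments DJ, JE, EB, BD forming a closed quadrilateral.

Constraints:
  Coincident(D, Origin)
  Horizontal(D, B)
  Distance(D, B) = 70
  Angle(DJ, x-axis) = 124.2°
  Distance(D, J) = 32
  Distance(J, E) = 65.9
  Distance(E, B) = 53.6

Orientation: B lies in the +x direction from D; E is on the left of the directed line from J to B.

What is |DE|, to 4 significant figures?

64.91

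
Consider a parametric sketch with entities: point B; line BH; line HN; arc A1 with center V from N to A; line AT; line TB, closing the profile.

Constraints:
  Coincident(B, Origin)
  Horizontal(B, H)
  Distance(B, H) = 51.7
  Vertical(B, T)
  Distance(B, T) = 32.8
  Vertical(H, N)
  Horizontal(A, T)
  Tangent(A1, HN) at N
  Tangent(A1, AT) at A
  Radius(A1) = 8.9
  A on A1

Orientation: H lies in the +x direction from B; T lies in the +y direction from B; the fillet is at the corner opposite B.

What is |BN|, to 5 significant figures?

56.957

B is at the origin; B and H share the same y with |BH| = 51.7 and H on the +x side, so H = (51.700, 0.0000). B and T share the same x with |BT| = 32.8 and T on the +y side, so T = (0.0000, 32.800). The virtual corner opposite B is at (51.700, 32.800). Since A1 is tangent to HN there, VN ⟂ HN and the tangent condition forces VA to be normal to AT, with radius 8.9, so the center V sits 8.9 in from both sides at V = (42.800, 23.900). That places the tangent points at N = (51.700, 23.900) on HN and A = (42.800, 32.800) on AT. Then |BN| = |N − B| = 56.957.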